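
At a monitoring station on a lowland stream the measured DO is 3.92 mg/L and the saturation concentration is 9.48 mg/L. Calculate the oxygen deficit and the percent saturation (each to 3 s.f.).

D ≈ 5.56 mg/L; 41.4 % saturation

D = C_s − C = 9.48 − 3.92 = 5.56 mg/L.
% saturation = 3.92/9.48 × 100 = 41.4 %.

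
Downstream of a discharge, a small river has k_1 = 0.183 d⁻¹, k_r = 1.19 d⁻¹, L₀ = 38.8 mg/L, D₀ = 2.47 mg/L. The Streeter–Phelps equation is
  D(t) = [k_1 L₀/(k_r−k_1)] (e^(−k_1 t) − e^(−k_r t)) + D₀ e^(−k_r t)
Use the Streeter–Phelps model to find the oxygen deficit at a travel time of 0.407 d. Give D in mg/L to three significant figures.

D ≈ 3.72 mg/L

k_1 L₀/(k_r−k_1) = 0.183×38.8/(1.19−0.183) = 7.100/1.007 = 7.051 mg/L.
e^(−k_1 t) = e^(−0.183×0.4070) = 0.9282; e^(−k_r t) = e^(−1.19×0.4070) = 0.6161.
D = 7.051 × (0.9282 − 0.6161) + 2.47 × 0.6161 = 2.201 + 1.522 = 3.723 mg/L.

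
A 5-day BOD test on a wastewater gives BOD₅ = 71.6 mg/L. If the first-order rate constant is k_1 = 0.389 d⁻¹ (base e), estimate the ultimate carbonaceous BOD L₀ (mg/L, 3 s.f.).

BOD₅ = L₀(1 − e^(−5k_1)) ⇒ L₀ = BOD₅ / (1 − e^(−5×0.389))
= 71.6 / (1 − 0.1430) = 71.6 / 0.8570 = 83.55 mg/L.

L₀ ≈ 83.5 mg/L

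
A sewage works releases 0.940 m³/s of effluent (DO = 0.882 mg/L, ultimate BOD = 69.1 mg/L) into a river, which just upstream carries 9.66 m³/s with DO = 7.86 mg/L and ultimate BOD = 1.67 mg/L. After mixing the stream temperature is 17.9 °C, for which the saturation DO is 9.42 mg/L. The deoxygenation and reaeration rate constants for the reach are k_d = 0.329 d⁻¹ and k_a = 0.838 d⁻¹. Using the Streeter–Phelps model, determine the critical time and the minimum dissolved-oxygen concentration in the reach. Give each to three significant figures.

Mixed DO = (9.66×7.86 + 0.940×0.882)/(9.66+0.940) = 76.76/10.60 = 7.241 mg/L.
Mixed L₀ = (9.66×1.67 + 0.940×69.1)/(10.60) = 81.09/10.60 = 7.650 mg/L.
Initial deficit D₀ = C_s − DO₀ = 9.42 − 7.241 = 2.179 mg/L.
t_c = (1/0.5090) ln[(0.838/0.329)(1 − 2.179×0.5090/(0.329×7.650))] = 1.965 × ln(1.425) = 0.6954 d.
D_c = (0.329/0.838) × 7.650 × e^(−0.329×0.6954) = 0.3926 × 7.650 × 0.7955 = 2.389 mg/L.
Minimum DO = 9.42 − 2.389 = 7.031 mg/L.

t_c ≈ 0.695 d; minimum DO ≈ 7.03 mg/L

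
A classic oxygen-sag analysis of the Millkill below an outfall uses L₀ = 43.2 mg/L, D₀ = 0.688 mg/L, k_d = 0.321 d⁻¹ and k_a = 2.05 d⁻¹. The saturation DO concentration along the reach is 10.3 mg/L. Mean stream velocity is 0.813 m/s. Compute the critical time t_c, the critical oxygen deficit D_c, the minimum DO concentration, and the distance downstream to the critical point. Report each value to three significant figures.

t_c = [1/(k_a−k_d)] ln[(k_a/k_d)(1 − D₀(k_a−k_d)/(k_d L₀))]
= [1/(2.05−0.321)] ln[(2.05/0.321)(1 − 0.688×1.729/(0.321×43.2))]
= (1/1.729) ln[6.386 × 0.9142] = 0.5784 × ln(5.838) = 0.5784 × 1.764 = 1.021 d.
L(t_c) = L₀ e^(−k_d t_c) = 43.2 × 0.7207 = 31.13 mg/L, and at the critical point k_a D_c = k_d L, so D_c = (0.321/2.05) × 31.13 = 4.875 mg/L.
Minimum DO = C_s − D_c = 10.3 − 4.875 = 5.425 mg/L.
x_c = v t_c = 0.813 m/s × 1.021 d × 86400 s/d = 71680 m ≈ 71.7 km.

t_c ≈ 1.02 d; D_c ≈ 4.87 mg/L; min DO ≈ 5.43 mg/L; x_c ≈ 71.7 km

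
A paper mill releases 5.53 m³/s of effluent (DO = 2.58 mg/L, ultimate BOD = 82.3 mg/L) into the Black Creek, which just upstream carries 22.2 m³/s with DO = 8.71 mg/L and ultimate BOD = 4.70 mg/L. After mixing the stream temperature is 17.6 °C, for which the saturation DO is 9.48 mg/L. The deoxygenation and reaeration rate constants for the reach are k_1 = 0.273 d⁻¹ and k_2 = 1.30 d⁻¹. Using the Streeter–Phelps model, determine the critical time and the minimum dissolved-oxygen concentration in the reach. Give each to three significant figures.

t_c ≈ 1.07 d; minimum DO ≈ 6.31 mg/L

Mixed DO = (22.2×8.71 + 5.53×2.58)/(22.2+5.53) = 207.6/27.73 = 7.488 mg/L.
Mixed L₀ = (22.2×4.70 + 5.53×82.3)/(27.73) = 559.5/27.73 = 20.18 mg/L.
Initial deficit D₀ = C_s − DO₀ = 9.48 − 7.488 = 1.992 mg/L.
t_c = (1/1.027) ln[(1.30/0.273)(1 − 1.992×1.027/(0.273×20.18))] = 0.9737 × ln(2.993) = 1.067 d.
D_c = (0.273/1.30) × 20.18 × e^(−0.273×1.067) = 0.2100 × 20.18 × 0.7472 = 3.166 mg/L.
Minimum DO = 9.48 − 3.166 = 6.314 mg/L.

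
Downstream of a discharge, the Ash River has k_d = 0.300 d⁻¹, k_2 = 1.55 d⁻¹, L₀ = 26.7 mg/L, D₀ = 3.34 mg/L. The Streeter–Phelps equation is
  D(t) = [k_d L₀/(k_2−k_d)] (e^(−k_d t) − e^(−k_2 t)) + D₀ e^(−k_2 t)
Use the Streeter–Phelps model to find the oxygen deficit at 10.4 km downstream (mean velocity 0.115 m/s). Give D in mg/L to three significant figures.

Travel time t = x/v = 10.4 km / (0.115 m/s) = 10400 m / 0.115 m/s = 90430 s = 1.047 d.
k_d L₀/(k_2−k_d) = 0.300×26.7/(1.55−0.300) = 8.010/1.250 = 6.408 mg/L.
e^(−k_d t) = e^(−0.300×1.047) = 0.7305; e^(−k_2 t) = e^(−1.55×1.047) = 0.1974.
D = 6.408 × (0.7305 − 0.1974) + 3.34 × 0.1974 = 3.416 + 0.6594 = 4.075 mg/L.

D ≈ 4.08 mg/L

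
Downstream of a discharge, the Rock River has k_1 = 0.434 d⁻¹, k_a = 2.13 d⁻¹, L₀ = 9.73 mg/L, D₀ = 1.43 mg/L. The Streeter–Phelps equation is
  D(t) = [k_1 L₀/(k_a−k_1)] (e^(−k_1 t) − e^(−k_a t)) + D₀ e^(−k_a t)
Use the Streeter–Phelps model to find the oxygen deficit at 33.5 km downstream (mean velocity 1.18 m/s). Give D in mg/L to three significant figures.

D ≈ 1.63 mg/L

Travel time t = x/v = 33.5 km / (1.18 m/s) = 33500 m / 1.18 m/s = 28390 s = 0.3286 d.
k_1 L₀/(k_a−k_1) = 0.434×9.73/(2.13−0.434) = 4.223/1.696 = 2.490 mg/L.
e^(−k_1 t) = e^(−0.434×0.3286) = 0.8671; e^(−k_a t) = e^(−2.13×0.3286) = 0.4966.
D = 2.490 × (0.8671 − 0.4966) + 1.43 × 0.4966 = 0.9224 + 0.7102 = 1.633 mg/L.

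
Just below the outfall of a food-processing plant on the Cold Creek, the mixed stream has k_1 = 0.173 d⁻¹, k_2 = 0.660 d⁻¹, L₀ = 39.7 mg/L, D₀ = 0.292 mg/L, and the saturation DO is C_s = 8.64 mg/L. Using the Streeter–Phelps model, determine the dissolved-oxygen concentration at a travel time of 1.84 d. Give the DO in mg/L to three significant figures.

DO ≈ 2.48 mg/L

k_1 L₀/(k_2−k_1) = 0.173×39.7/(0.660−0.173) = 6.868/0.4870 = 14.10 mg/L.
e^(−k_1 t) = e^(−0.173×1.840) = 0.7274; e^(−k_2 t) = e^(−0.660×1.840) = 0.2969.
D = 14.10 × (0.7274 − 0.2969) + 0.292 × 0.2969 = 6.071 + 0.08669 = 6.158 mg/L.
DO = C_s − D = 8.64 − 6.158 = 2.482 mg/L.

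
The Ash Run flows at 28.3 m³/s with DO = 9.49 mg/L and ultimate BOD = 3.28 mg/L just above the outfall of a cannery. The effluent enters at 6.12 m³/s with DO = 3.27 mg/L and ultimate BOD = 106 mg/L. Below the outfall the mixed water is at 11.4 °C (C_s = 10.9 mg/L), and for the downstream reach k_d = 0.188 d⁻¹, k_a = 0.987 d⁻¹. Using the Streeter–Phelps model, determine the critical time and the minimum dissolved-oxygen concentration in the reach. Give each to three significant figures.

Mixed DO = (28.3×9.49 + 6.12×3.27)/(28.3+6.12) = 288.6/34.42 = 8.384 mg/L.
Mixed L₀ = (28.3×3.28 + 6.12×106)/(34.42) = 741.5/34.42 = 21.54 mg/L.
Initial deficit D₀ = C_s − DO₀ = 10.9 − 8.384 = 2.516 mg/L.
t_c = (1/0.7990) ln[(0.987/0.188)(1 − 2.516×0.7990/(0.188×21.54))] = 1.252 × ln(2.644) = 1.217 d.
D_c = (0.188/0.987) × 21.54 × e^(−0.188×1.217) = 0.1905 × 21.54 × 0.7955 = 3.264 mg/L.
Minimum DO = 10.9 − 3.264 = 7.636 mg/L.

t_c ≈ 1.22 d; minimum DO ≈ 7.64 mg/L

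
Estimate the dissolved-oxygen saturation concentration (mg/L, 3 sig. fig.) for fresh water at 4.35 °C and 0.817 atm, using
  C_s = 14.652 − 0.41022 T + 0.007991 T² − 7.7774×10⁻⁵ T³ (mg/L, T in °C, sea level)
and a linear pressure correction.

C_s ≈ 10.6 mg/L

At sea level: C_s = 14.652 − 0.41022×4.35 + 0.007991×4.35² − 7.7774×10⁻⁵×4.35³ = 13.01 mg/L.
Pressure correction: C_s' = 13.01 × 0.817 = 10.63 mg/L.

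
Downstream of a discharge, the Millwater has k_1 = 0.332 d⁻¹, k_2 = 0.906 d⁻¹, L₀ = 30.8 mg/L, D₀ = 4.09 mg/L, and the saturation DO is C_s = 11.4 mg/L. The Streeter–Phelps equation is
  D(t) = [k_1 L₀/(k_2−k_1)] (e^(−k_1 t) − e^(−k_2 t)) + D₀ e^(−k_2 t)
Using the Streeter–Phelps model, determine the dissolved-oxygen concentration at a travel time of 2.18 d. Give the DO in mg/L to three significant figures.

k_1 L₀/(k_2−k_1) = 0.332×30.8/(0.906−0.332) = 10.23/0.5740 = 17.81 mg/L.
e^(−k_1 t) = e^(−0.332×2.180) = 0.4849; e^(−k_2 t) = e^(−0.906×2.180) = 0.1388.
D = 17.81 × (0.4849 − 0.1388) + 4.09 × 0.1388 = 6.167 + 0.5675 = 6.734 mg/L.
DO = C_s − D = 11.4 − 6.734 = 4.666 mg/L.

DO ≈ 4.67 mg/L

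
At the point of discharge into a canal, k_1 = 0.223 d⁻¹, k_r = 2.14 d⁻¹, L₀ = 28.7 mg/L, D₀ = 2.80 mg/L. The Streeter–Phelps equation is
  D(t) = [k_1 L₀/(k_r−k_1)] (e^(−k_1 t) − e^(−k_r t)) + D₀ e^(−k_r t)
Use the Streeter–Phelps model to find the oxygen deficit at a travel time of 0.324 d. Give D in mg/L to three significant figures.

D ≈ 2.84 mg/L

k_1 L₀/(k_r−k_1) = 0.223×28.7/(2.14−0.223) = 6.400/1.917 = 3.339 mg/L.
e^(−k_1 t) = e^(−0.223×0.3240) = 0.9303; e^(−k_r t) = e^(−2.14×0.3240) = 0.4999.
D = 3.339 × (0.9303 − 0.4999) + 2.80 × 0.4999 = 1.437 + 1.400 = 2.837 mg/L.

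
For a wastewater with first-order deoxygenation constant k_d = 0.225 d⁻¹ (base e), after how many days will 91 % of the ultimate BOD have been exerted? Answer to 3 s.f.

t ≈ 10.7 d

y/L₀ = 1 − e^(−k_d t) = 0.91 ⇒ e^(−k_d t) = 0.0900
t = −ln(0.0900) / 0.225 = 2.408 / 0.225 = 10.70 d.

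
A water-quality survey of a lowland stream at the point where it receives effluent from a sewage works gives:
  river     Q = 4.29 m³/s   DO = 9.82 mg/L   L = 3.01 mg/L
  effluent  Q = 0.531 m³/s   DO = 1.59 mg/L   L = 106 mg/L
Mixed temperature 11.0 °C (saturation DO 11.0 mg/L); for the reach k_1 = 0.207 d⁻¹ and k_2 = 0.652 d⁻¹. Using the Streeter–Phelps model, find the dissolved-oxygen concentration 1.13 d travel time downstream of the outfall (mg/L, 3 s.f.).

Mixed DO = (4.29×9.82 + 0.531×1.59)/(4.29+0.531) = 42.97/4.821 = 8.914 mg/L.
Mixed L₀ = (4.29×3.01 + 0.531×106)/(4.821) = 69.20/4.821 = 14.35 mg/L.
Initial deficit D₀ = C_s − DO₀ = 11.0 − 8.914 = 2.086 mg/L.
D(1.13) = [0.207×14.35/(0.652−0.207)](e^(−0.207×1.13) − e^(−0.652×1.13)) + 2.086 e^(−0.652×1.13)
= 6.677 × (0.7914 − 0.4787) + 2.086 × 0.4787 = 3.087 mg/L.
DO = 11.0 − 3.087 = 7.913 mg/L.

DO ≈ 7.91 mg/L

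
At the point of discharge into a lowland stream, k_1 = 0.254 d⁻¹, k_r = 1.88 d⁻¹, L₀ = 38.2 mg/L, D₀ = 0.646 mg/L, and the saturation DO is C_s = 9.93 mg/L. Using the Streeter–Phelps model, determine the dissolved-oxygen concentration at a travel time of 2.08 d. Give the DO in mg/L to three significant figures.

k_1 L₀/(k_r−k_1) = 0.254×38.2/(1.88−0.254) = 9.703/1.626 = 5.967 mg/L.
e^(−k_1 t) = e^(−0.254×2.080) = 0.5896; e^(−k_r t) = e^(−1.88×2.080) = 0.02003.
D = 5.967 × (0.5896 − 0.02003) + 0.646 × 0.02003 = 3.399 + 0.01294 = 3.412 mg/L.
DO = C_s − D = 9.93 − 3.412 = 6.518 mg/L.

DO ≈ 6.52 mg/L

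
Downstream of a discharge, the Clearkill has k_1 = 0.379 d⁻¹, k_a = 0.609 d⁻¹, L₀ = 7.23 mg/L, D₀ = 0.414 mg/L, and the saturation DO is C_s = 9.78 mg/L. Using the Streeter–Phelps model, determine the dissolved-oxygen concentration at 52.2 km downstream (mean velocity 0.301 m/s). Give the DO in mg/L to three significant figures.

DO ≈ 7.60 mg/L

Travel time t = x/v = 52.2 km / (0.301 m/s) = 52200 m / 0.301 m/s = 173400 s = 2.007 d.
k_1 L₀/(k_a−k_1) = 0.379×7.23/(0.609−0.379) = 2.740/0.2300 = 11.91 mg/L.
e^(−k_1 t) = e^(−0.379×2.007) = 0.4673; e^(−k_a t) = e^(−0.609×2.007) = 0.2945.
D = 11.91 × (0.4673 − 0.2945) + 0.414 × 0.2945 = 2.059 + 0.1219 = 2.181 mg/L.
DO = C_s − D = 9.78 − 2.181 = 7.599 mg/L.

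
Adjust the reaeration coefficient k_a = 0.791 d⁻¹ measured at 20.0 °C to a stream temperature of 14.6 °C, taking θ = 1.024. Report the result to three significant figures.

k_a ≈ 0.696 d⁻¹

k_a(T₂) = k_a(T₁) · θ^(T₂−T₁) = 0.791 × 1.024^(14.6−20.0)
= 0.791 × 1.024^-5.40 = 0.791 × 0.8798 = 0.6959 d⁻¹.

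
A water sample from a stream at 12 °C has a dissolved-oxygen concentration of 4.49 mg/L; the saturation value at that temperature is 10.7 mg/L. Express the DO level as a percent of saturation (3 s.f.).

42.0 % saturation

% saturation = C/C_s × 100 = 4.49/10.7 × 100 = 42.0 %.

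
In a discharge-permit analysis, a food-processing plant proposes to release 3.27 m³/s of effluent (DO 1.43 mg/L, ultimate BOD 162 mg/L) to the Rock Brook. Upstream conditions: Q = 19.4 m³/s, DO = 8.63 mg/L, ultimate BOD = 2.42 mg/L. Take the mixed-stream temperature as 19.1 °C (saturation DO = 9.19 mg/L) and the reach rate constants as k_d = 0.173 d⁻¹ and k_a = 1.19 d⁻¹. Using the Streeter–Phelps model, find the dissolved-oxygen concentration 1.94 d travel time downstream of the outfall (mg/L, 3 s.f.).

Mixed DO = (19.4×8.63 + 3.27×1.43)/(19.4+3.27) = 172.1/22.67 = 7.591 mg/L.
Mixed L₀ = (19.4×2.42 + 3.27×162)/(22.67) = 576.7/22.67 = 25.44 mg/L.
Initial deficit D₀ = C_s − DO₀ = 9.19 − 7.591 = 1.599 mg/L.
D(1.94) = [0.173×25.44/(1.19−0.173)](e^(−0.173×1.94) − e^(−1.19×1.94)) + 1.599 e^(−1.19×1.94)
= 4.327 × (0.7149 − 0.09940) + 1.599 × 0.09940 = 2.822 mg/L.
DO = 9.19 − 2.822 = 6.368 mg/L.

DO ≈ 6.37 mg/L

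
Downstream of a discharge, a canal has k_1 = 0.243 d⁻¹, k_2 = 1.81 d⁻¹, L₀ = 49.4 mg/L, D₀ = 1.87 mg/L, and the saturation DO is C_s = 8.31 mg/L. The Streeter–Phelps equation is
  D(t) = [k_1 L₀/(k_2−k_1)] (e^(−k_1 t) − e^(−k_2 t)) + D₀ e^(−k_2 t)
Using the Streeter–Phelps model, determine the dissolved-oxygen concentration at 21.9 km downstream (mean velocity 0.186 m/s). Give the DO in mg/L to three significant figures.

DO ≈ 3.30 mg/L

Travel time t = x/v = 21.9 km / (0.186 m/s) = 21900 m / 0.186 m/s = 117700 s = 1.363 d.
k_1 L₀/(k_2−k_1) = 0.243×49.4/(1.81−0.243) = 12.00/1.567 = 7.661 mg/L.
e^(−k_1 t) = e^(−0.243×1.363) = 0.7181; e^(−k_2 t) = e^(−1.81×1.363) = 0.08487.
D = 7.661 × (0.7181 − 0.08487) + 1.87 × 0.08487 = 4.851 + 0.1587 = 5.010 mg/L.
DO = C_s − D = 8.31 − 5.010 = 3.300 mg/L.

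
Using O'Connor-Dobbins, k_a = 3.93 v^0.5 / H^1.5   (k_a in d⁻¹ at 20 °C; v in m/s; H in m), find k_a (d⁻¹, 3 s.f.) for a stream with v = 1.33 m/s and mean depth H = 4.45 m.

k_a = 3.93 × 1.33^0.5 / 4.45^1.5 = 3.93 × 1.153 / 9.387 = 0.4828 d⁻¹.

k_a ≈ 0.483 d⁻¹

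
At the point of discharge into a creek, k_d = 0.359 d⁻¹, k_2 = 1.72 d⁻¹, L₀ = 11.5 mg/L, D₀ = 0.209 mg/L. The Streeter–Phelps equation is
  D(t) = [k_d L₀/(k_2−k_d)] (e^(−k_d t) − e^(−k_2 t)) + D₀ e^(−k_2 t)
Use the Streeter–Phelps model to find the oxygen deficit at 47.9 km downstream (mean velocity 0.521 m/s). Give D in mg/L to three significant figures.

Travel time t = x/v = 47.9 km / (0.521 m/s) = 47900 m / 0.521 m/s = 91940 s = 1.064 d.
k_d L₀/(k_2−k_d) = 0.359×11.5/(1.72−0.359) = 4.128/1.361 = 3.033 mg/L.
e^(−k_d t) = e^(−0.359×1.064) = 0.6825; e^(−k_2 t) = e^(−1.72×1.064) = 0.1604.
D = 3.033 × (0.6825 − 0.1604) + 0.209 × 0.1604 = 1.584 + 0.03352 = 1.617 mg/L.

D ≈ 1.62 mg/L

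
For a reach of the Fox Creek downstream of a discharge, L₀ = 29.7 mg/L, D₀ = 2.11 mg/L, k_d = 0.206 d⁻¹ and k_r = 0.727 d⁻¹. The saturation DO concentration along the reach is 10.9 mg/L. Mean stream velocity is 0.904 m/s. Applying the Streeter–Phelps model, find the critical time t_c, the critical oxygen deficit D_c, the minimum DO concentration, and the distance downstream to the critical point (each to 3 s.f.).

t_c ≈ 2.04 d; D_c ≈ 5.53 mg/L; min DO ≈ 5.37 mg/L; x_c ≈ 159 km

t_c = [1/(k_r−k_d)] ln[(k_r/k_d)(1 − D₀(k_r−k_d)/(k_d L₀))]
= [1/(0.727−0.206)] ln[(0.727/0.206)(1 − 2.11×0.5210/(0.206×29.7))]
= (1/0.5210) ln[3.529 × 0.8203] = 1.919 × ln(2.895) = 1.919 × 1.063 = 2.040 d.
D_c = (k_d/k_r) L₀ e^(−k_d t_c) = (0.206/0.727) × 29.7 × e^(−0.206×2.040) = 0.2834 × 29.7 × 0.6568 = 5.528 mg/L.
Minimum DO = C_s − D_c = 10.9 − 5.528 = 5.372 mg/L.
x_c = v t_c = 0.904 m/s × 2.040 d × 86400 s/d = 159400 m ≈ 159 km.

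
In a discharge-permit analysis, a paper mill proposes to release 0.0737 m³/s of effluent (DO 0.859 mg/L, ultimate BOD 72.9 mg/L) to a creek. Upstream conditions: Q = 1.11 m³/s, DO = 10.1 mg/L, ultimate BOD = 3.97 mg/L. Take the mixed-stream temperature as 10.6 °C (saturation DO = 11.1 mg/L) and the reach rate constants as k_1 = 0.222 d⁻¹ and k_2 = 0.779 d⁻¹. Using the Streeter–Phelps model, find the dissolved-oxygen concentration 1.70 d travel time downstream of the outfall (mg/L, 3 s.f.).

Mixed DO = (1.11×10.1 + 0.0737×0.859)/(1.11+0.0737) = 11.27/1.184 = 9.525 mg/L.
Mixed L₀ = (1.11×3.97 + 0.0737×72.9)/(1.184) = 9.779/1.184 = 8.262 mg/L.
Initial deficit D₀ = C_s − DO₀ = 11.1 − 9.525 = 1.575 mg/L.
D(1.70) = [0.222×8.262/(0.779−0.222)](e^(−0.222×1.70) − e^(−0.779×1.70)) + 1.575 e^(−0.779×1.70)
= 3.293 × (0.6856 − 0.2660) + 1.575 × 0.2660 = 1.801 mg/L.
DO = 11.1 − 1.801 = 9.299 mg/L.

DO ≈ 9.30 mg/L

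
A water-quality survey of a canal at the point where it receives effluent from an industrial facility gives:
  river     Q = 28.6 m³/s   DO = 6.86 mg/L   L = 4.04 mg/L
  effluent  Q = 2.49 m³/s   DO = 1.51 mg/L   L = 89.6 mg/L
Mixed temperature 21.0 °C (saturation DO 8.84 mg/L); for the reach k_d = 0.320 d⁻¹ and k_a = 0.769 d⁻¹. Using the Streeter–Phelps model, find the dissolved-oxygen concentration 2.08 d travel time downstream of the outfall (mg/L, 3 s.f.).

DO ≈ 5.93 mg/L

Mixed DO = (28.6×6.86 + 2.49×1.51)/(28.6+2.49) = 200.0/31.09 = 6.432 mg/L.
Mixed L₀ = (28.6×4.04 + 2.49×89.6)/(31.09) = 338.6/31.09 = 10.89 mg/L.
Initial deficit D₀ = C_s − DO₀ = 8.84 − 6.432 = 2.408 mg/L.
D(2.08) = [0.320×10.89/(0.769−0.320)](e^(−0.320×2.08) − e^(−0.769×2.08)) + 2.408 e^(−0.769×2.08)
= 7.763 × (0.5140 − 0.2020) + 2.408 × 0.2020 = 2.908 mg/L.
DO = 8.84 − 2.908 = 5.932 mg/L.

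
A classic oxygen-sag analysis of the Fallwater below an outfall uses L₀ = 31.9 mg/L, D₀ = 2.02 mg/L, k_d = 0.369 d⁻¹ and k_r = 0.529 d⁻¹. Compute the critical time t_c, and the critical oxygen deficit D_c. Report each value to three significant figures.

t_c = [1/(k_r−k_d)] ln[(k_r/k_d)(1 − D₀(k_r−k_d)/(k_d L₀))]
= [1/(0.529−0.369)] ln[(0.529/0.369)(1 − 2.02×0.1600/(0.369×31.9))]
= (1/0.1600) ln[1.434 × 0.9725] = 6.250 × ln(1.394) = 6.250 × 0.3324 = 2.077 d.
L(t_c) = L₀ e^(−k_d t_c) = 31.9 × 0.4646 = 14.82 mg/L, and at the critical point k_r D_c = k_d L, so D_c = (0.369/0.529) × 14.82 = 10.34 mg/L.

t_c ≈ 2.08 d; D_c ≈ 10.3 mg/L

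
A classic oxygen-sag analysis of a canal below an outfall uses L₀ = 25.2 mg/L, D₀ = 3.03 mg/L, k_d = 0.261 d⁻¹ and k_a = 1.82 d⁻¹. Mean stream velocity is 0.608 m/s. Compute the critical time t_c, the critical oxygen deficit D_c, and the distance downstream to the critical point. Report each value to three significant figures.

With k_a/k_d = 6.973 and 1 − D₀(k_a−k_d)/(k_d L₀) = 0.2818,
t_c = ln(6.973 × 0.2818) / (1.82 − 0.261) = ln(1.965) / 1.559 = 0.6755/1.559 = 0.4333 d.
D_c = (k_d/k_a) L₀ e^(−k_d t_c) = (0.261/1.82) × 25.2 × e^(−0.261×0.4333) = 0.1434 × 25.2 × 0.8931 = 3.227 mg/L.
x_c = v t_c = 0.608 m/s × 0.4333 d × 86400 s/d = 22760 m ≈ 22.8 km.

t_c ≈ 0.433 d; D_c ≈ 3.23 mg/L; x_c ≈ 22.8 km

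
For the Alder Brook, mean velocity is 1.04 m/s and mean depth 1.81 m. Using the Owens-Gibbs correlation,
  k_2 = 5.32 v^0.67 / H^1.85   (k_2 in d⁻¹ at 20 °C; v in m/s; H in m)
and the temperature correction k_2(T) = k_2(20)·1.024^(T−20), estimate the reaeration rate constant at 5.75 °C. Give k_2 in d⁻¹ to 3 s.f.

k_2(20) = 5.32 × 1.04^0.67 / 1.81^1.85 = 5.32 × 1.027 / 2.997 = 1.822 d⁻¹.
k_2(5.75) = 1.822 × 1.024^(5.75−20) = 1.822 × 0.7132 = 1.300 d⁻¹.

k_2 ≈ 1.30 d⁻¹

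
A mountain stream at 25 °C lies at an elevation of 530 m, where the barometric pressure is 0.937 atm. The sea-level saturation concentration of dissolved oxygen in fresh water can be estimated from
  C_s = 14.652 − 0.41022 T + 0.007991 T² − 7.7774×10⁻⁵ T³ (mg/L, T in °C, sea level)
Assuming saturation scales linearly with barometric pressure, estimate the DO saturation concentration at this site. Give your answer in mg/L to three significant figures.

C_s ≈ 7.66 mg/L

At sea level: C_s = 14.652 − 0.41022×25 + 0.007991×25² − 7.7774×10⁻⁵×25³ = 8.176 mg/L.
Pressure correction: C_s' = 8.176 × 0.937 = 7.661 mg/L.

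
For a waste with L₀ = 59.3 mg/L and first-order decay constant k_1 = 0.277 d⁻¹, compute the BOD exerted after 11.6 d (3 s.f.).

y ≈ 56.9 mg/L

y_t = L₀(1 − e^(−k_1 t)) = 59.3 × (1 − e^(−0.277×11.6))
= 59.3 × (1 − 0.04023) = 59.3 × 0.9598 = 56.91 mg/L.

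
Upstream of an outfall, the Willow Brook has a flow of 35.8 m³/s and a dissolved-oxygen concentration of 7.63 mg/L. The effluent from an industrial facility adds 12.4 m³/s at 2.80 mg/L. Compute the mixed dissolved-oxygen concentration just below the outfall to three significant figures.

Flow-weighted mixing: C = (Q_r C_r + Q_w C_w)/(Q_r + Q_w)
= (35.8×7.63 + 12.4×2.80)/(35.8 + 12.4) = 307.9/48.20 = 6.387 mg/L.

6.39 mg/L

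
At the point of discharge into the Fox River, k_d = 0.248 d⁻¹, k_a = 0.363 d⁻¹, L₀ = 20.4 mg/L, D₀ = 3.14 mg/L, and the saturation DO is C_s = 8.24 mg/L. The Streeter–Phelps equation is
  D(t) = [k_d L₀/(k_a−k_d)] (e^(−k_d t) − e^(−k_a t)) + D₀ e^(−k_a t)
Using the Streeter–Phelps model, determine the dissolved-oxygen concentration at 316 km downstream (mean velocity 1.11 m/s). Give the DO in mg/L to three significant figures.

DO ≈ 1.16 mg/L

Travel time t = x/v = 316 km / (1.11 m/s) = 316000 m / 1.11 m/s = 284700 s = 3.295 d.
k_d L₀/(k_a−k_d) = 0.248×20.4/(0.363−0.248) = 5.059/0.1150 = 43.99 mg/L.
e^(−k_d t) = e^(−0.248×3.295) = 0.4417; e^(−k_a t) = e^(−0.363×3.295) = 0.3024.
D = 43.99 × (0.4417 − 0.3024) + 3.14 × 0.3024 = 6.129 + 0.9495 = 7.078 mg/L.
DO = C_s − D = 8.24 − 7.078 = 1.162 mg/L.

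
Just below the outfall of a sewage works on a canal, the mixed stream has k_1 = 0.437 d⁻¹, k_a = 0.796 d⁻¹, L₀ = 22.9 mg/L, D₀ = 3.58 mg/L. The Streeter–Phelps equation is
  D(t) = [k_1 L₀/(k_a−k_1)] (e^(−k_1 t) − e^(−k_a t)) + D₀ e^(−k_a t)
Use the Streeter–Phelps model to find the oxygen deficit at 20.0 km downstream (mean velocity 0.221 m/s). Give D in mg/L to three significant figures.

Travel time t = x/v = 20.0 km / (0.221 m/s) = 20000 m / 0.221 m/s = 90500 s = 1.047 d.
k_1 L₀/(k_a−k_1) = 0.437×22.9/(0.796−0.437) = 10.01/0.3590 = 27.88 mg/L.
e^(−k_1 t) = e^(−0.437×1.047) = 0.6327; e^(−k_a t) = e^(−0.796×1.047) = 0.4344.
D = 27.88 × (0.6327 − 0.4344) + 3.58 × 0.4344 = 5.528 + 1.555 = 7.083 mg/L.

D ≈ 7.08 mg/L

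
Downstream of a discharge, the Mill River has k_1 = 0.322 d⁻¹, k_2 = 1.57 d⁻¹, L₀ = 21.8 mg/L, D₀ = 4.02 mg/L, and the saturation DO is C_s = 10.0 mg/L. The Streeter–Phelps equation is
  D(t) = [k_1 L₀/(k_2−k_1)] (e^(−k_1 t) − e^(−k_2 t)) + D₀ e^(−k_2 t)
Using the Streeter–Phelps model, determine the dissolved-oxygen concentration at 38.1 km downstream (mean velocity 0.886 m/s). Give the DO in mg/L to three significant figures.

Travel time t = x/v = 38.1 km / (0.886 m/s) = 38100 m / 0.886 m/s = 43000 s = 0.4977 d.
k_1 L₀/(k_2−k_1) = 0.322×21.8/(1.57−0.322) = 7.020/1.248 = 5.625 mg/L.
e^(−k_1 t) = e^(−0.322×0.4977) = 0.8519; e^(−k_2 t) = e^(−1.57×0.4977) = 0.4578.
D = 5.625 × (0.8519 − 0.4578) + 4.02 × 0.4578 = 2.217 + 1.840 = 4.057 mg/L.
DO = C_s − D = 10.0 − 4.057 = 5.943 mg/L.

DO ≈ 5.94 mg/L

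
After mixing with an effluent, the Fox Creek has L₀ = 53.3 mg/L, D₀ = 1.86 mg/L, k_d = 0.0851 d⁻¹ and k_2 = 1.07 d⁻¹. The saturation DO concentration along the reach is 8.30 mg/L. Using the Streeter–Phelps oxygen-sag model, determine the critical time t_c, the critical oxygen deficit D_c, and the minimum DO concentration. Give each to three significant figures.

t_c ≈ 2.05 d; D_c ≈ 3.56 mg/L; min DO ≈ 4.74 mg/L

With k_2/k_d = 12.57 and 1 − D₀(k_2−k_d)/(k_d L₀) = 0.5961,
t_c = ln(12.57 × 0.5961) / (1.07 − 0.0851) = ln(7.495) / 0.9849 = 2.014/0.9849 = 2.045 d.
L(t_c) = L₀ e^(−k_d t_c) = 53.3 × 0.8403 = 44.79 mg/L, and at the critical point k_2 D_c = k_d L, so D_c = (0.0851/1.07) × 44.79 = 3.562 mg/L.
Minimum DO = C_s − D_c = 8.30 − 3.562 = 4.738 mg/L.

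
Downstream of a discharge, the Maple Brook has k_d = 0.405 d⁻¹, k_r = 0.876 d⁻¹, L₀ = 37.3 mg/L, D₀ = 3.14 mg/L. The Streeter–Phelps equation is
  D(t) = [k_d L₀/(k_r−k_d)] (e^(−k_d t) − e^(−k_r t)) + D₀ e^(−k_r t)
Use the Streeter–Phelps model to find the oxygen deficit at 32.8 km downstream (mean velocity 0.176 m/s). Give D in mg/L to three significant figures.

Travel time t = x/v = 32.8 km / (0.176 m/s) = 32800 m / 0.176 m/s = 186400 s = 2.157 d.
k_d L₀/(k_r−k_d) = 0.405×37.3/(0.876−0.405) = 15.11/0.4710 = 32.07 mg/L.
e^(−k_d t) = e^(−0.405×2.157) = 0.4175; e^(−k_r t) = e^(−0.876×2.157) = 0.1511.
D = 32.07 × (0.4175 − 0.1511) + 3.14 × 0.1511 = 8.541 + 0.4746 = 9.016 mg/L.

D ≈ 9.02 mg/L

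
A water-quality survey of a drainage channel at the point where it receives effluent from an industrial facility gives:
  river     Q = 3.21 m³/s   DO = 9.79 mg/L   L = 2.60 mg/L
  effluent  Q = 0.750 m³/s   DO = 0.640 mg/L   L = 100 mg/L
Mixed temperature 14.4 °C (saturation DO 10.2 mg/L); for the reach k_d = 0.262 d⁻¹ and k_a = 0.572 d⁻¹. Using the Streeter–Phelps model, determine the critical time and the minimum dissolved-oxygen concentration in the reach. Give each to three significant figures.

Mixed DO = (3.21×9.79 + 0.750×0.640)/(3.21+0.750) = 31.91/3.960 = 8.057 mg/L.
Mixed L₀ = (3.21×2.60 + 0.750×100)/(3.960) = 83.35/3.960 = 21.05 mg/L.
Initial deficit D₀ = C_s − DO₀ = 10.2 − 8.057 = 2.143 mg/L.
t_c = (1/0.3100) ln[(0.572/0.262)(1 − 2.143×0.3100/(0.262×21.05))] = 3.226 × ln(1.920) = 2.105 d.
D_c = (0.262/0.572) × 21.05 × e^(−0.262×2.105) = 0.4580 × 21.05 × 0.5761 = 5.554 mg/L.
Minimum DO = 10.2 − 5.554 = 4.646 mg/L.

t_c ≈ 2.10 d; minimum DO ≈ 4.65 mg/L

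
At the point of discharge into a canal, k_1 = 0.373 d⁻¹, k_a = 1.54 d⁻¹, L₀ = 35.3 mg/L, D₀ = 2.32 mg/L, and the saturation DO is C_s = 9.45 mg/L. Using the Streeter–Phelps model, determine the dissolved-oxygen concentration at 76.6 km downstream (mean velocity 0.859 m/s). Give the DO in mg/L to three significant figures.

Travel time t = x/v = 76.6 km / (0.859 m/s) = 76600 m / 0.859 m/s = 89170 s = 1.032 d.
k_1 L₀/(k_a−k_1) = 0.373×35.3/(1.54−0.373) = 13.17/1.167 = 11.28 mg/L.
e^(−k_1 t) = e^(−0.373×1.032) = 0.6805; e^(−k_a t) = e^(−1.54×1.032) = 0.2040.
D = 11.28 × (0.6805 − 0.2040) + 2.32 × 0.2040 = 5.375 + 0.4734 = 5.849 mg/L.
DO = C_s − D = 9.45 − 5.849 = 3.601 mg/L.

DO ≈ 3.60 mg/L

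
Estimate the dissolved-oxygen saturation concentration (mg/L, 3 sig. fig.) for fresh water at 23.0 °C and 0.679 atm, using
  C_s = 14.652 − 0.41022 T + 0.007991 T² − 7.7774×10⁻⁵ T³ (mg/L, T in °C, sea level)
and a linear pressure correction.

At sea level: C_s = 14.652 − 0.41022×23.0 + 0.007991×23.0² − 7.7774×10⁻⁵×23.0³ = 8.498 mg/L.
Pressure correction: C_s' = 8.498 × 0.679 = 5.770 mg/L.

C_s ≈ 5.77 mg/L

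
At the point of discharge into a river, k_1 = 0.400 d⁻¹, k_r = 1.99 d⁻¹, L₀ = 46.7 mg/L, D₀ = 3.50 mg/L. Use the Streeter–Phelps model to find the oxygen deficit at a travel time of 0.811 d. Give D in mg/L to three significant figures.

k_1 L₀/(k_r−k_1) = 0.400×46.7/(1.99−0.400) = 18.68/1.590 = 11.75 mg/L.
e^(−k_1 t) = e^(−0.400×0.8110) = 0.7230; e^(−k_r t) = e^(−1.99×0.8110) = 0.1991.
D = 11.75 × (0.7230 − 0.1991) + 3.50 × 0.1991 = 6.154 + 0.6969 = 6.851 mg/L.

D ≈ 6.85 mg/L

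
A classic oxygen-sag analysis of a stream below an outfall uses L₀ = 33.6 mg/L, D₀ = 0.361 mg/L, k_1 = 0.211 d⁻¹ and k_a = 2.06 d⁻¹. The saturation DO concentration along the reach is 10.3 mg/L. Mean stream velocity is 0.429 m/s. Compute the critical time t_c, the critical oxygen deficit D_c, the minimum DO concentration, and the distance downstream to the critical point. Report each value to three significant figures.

t_c = [1/(k_a−k_1)] ln[(k_a/k_1)(1 − D₀(k_a−k_1)/(k_1 L₀))]
= [1/(2.06−0.211)] ln[(2.06/0.211)(1 − 0.361×1.849/(0.211×33.6))]
= (1/1.849) ln[9.763 × 0.9058] = 0.5408 × ln(8.844) = 0.5408 × 2.180 = 1.179 d.
L(t_c) = L₀ e^(−k_1 t_c) = 33.6 × 0.7798 = 26.20 mg/L, and at the critical point k_a D_c = k_1 L, so D_c = (0.211/2.06) × 26.20 = 2.684 mg/L.
Minimum DO = C_s − D_c = 10.3 − 2.684 = 7.616 mg/L.
x_c = v t_c = 0.429 m/s × 1.179 d × 86400 s/d = 43700 m ≈ 43.7 km.

t_c ≈ 1.18 d; D_c ≈ 2.68 mg/L; min DO ≈ 7.62 mg/L; x_c ≈ 43.7 km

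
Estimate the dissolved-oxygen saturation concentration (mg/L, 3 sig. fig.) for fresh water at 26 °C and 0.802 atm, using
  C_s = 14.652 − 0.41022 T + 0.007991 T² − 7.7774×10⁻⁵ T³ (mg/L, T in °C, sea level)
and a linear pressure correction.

At sea level: C_s = 14.652 − 0.41022×26 + 0.007991×26² − 7.7774×10⁻⁵×26³ = 8.021 mg/L.
Pressure correction: C_s' = 8.021 × 0.802 = 6.433 mg/L.

C_s ≈ 6.43 mg/L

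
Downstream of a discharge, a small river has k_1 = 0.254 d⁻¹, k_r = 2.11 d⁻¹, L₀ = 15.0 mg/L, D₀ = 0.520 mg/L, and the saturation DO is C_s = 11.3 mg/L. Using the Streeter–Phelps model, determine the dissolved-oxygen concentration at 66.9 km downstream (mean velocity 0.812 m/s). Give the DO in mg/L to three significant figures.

DO ≈ 9.89 mg/L

Travel time t = x/v = 66.9 km / (0.812 m/s) = 66900 m / 0.812 m/s = 82390 s = 0.9536 d.
k_1 L₀/(k_r−k_1) = 0.254×15.0/(2.11−0.254) = 3.810/1.856 = 2.053 mg/L.
e^(−k_1 t) = e^(−0.254×0.9536) = 0.7849; e^(−k_r t) = e^(−2.11×0.9536) = 0.1337.
D = 2.053 × (0.7849 − 0.1337) + 0.520 × 0.1337 = 1.337 + 0.06953 = 1.406 mg/L.
DO = C_s − D = 11.3 − 1.406 = 9.894 mg/L.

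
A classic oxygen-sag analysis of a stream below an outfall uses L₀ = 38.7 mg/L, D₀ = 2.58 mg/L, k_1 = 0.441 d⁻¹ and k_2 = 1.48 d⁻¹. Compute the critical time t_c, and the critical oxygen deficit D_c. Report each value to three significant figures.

At the critical point dD/dt = 0, so k_1 L₀ e^(−k_1 t) = k_2 D. Substituting D(t) from the Streeter–Phelps equation and solving for t gives
t_c = ln[(k_2/k_1)(1 − D₀(k_2−k_1)/(k_1 L₀))] / (k_2−k_1).
Here k_2−k_1 = 1.039 d⁻¹ and 1 − D₀(k_2−k_1)/(k_1 L₀) = 1 − 2.58×1.039/(0.441×38.7) = 0.8429, so
t_c = ln(3.356 × 0.8429) / 1.039 = 1.040 / 1.039 = 1.001 d.
D_c = (k_1/k_2) L₀ e^(−k_1 t_c) = (0.441/1.48) × 38.7 × e^(−0.441×1.001) = 0.2980 × 38.7 × 0.6432 = 7.417 mg/L.

t_c ≈ 1.00 d; D_c ≈ 7.42 mg/L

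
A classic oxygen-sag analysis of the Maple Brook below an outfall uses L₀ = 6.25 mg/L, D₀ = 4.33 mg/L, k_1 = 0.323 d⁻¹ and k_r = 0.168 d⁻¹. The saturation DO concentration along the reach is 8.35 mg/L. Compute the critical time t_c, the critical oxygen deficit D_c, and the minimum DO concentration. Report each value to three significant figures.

t_c ≈ 2.37 d; D_c ≈ 5.60 mg/L; min DO ≈ 2.75 mg/L

At the critical point dD/dt = 0, so k_1 L₀ e^(−k_1 t) = k_r D. Substituting D(t) from the Streeter–Phelps equation and solving for t gives
t_c = ln[(k_r/k_1)(1 − D₀(k_r−k_1)/(k_1 L₀))] / (k_r−k_1).
Here k_r−k_1 = -0.1550 d⁻¹ and 1 − D₀(k_r−k_1)/(k_1 L₀) = 1 − 4.33×-0.1550/(0.323×6.25) = 1.332, so
t_c = ln(0.5201 × 1.332) / -0.1550 = -0.3667 / -0.1550 = 2.366 d.
L(t_c) = L₀ e^(−k_1 t_c) = 6.25 × 0.4658 = 2.911 mg/L, and at the critical point k_r D_c = k_1 L, so D_c = (0.323/0.168) × 2.911 = 5.597 mg/L.
Minimum DO = C_s − D_c = 8.35 − 5.597 = 2.753 mg/L.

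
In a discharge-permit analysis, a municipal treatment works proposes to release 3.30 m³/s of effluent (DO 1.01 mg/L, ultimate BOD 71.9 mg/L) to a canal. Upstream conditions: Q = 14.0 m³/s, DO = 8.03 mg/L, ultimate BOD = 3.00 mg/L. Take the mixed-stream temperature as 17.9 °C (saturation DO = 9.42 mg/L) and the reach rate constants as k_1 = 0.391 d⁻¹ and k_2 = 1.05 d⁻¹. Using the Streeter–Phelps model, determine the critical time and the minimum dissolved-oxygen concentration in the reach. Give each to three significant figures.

Mixed DO = (14.0×8.03 + 3.30×1.01)/(14.0+3.30) = 115.8/17.30 = 6.691 mg/L.
Mixed L₀ = (14.0×3.00 + 3.30×71.9)/(17.30) = 279.3/17.30 = 16.14 mg/L.
Initial deficit D₀ = C_s − DO₀ = 9.42 − 6.691 = 2.729 mg/L.
t_c = (1/0.6590) ln[(1.05/0.391)(1 − 2.729×0.6590/(0.391×16.14))] = 1.517 × ln(1.920) = 0.9901 d.
D_c = (0.391/1.05) × 16.14 × e^(−0.391×0.9901) = 0.3724 × 16.14 × 0.6790 = 4.082 mg/L.
Minimum DO = 9.42 − 4.082 = 5.338 mg/L.

t_c ≈ 0.990 d; minimum DO ≈ 5.34 mg/L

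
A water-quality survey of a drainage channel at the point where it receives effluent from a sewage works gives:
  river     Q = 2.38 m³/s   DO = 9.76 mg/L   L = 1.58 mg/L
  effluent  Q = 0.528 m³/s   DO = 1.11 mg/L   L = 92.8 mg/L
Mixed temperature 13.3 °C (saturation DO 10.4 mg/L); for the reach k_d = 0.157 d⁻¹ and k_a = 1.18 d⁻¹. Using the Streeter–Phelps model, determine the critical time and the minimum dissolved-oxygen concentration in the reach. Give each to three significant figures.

Mixed DO = (2.38×9.76 + 0.528×1.11)/(2.38+0.528) = 23.81/2.908 = 8.189 mg/L.
Mixed L₀ = (2.38×1.58 + 0.528×92.8)/(2.908) = 52.76/2.908 = 18.14 mg/L.
Initial deficit D₀ = C_s − DO₀ = 10.4 − 8.189 = 2.211 mg/L.
t_c = (1/1.023) ln[(1.18/0.157)(1 − 2.211×1.023/(0.157×18.14))] = 0.9775 × ln(1.549) = 0.4277 d.
D_c = (0.157/1.18) × 18.14 × e^(−0.157×0.4277) = 0.1331 × 18.14 × 0.9351 = 2.257 mg/L.
Minimum DO = 10.4 − 2.257 = 8.143 mg/L.

t_c ≈ 0.428 d; minimum DO ≈ 8.14 mg/L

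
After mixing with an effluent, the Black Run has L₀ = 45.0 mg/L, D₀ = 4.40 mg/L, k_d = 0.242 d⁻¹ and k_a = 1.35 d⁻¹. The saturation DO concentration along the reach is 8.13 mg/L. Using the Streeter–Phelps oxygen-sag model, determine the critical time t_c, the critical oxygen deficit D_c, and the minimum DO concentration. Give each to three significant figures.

With k_a/k_d = 5.579 and 1 − D₀(k_a−k_d)/(k_d L₀) = 0.5523,
t_c = ln(5.579 × 0.5523) / (1.35 − 0.242) = ln(3.081) / 1.108 = 1.125/1.108 = 1.016 d.
L(t_c) = L₀ e^(−k_d t_c) = 45.0 × 0.7821 = 35.19 mg/L, and at the critical point k_a D_c = k_d L, so D_c = (0.242/1.35) × 35.19 = 6.309 mg/L.
Minimum DO = C_s − D_c = 8.13 − 6.309 = 1.821 mg/L.

t_c ≈ 1.02 d; D_c ≈ 6.31 mg/L; min DO ≈ 1.82 mg/L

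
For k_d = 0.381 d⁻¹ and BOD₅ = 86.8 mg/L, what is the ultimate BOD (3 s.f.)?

L₀ ≈ 102 mg/L

BOD₅ = L₀(1 − e^(−5k_d)) ⇒ L₀ = BOD₅ / (1 − e^(−5×0.381))
= 86.8 / (1 − 0.1488) = 86.8 / 0.8512 = 102.0 mg/L.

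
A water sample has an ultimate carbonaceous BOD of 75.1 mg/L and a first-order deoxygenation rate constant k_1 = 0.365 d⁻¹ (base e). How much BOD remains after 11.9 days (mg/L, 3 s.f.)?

L_t = L₀ e^(−k_1 t) = 75.1 × e^(−0.365×11.9) = 75.1 × 0.01299 = 0.9756 mg/L.

L ≈ 0.976 mg/L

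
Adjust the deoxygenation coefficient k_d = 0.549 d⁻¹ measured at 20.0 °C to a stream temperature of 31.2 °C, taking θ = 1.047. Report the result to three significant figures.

k_d ≈ 0.918 d⁻¹

k_d(T₂) = k_d(T₁) · θ^(T₂−T₁) = 0.549 × 1.047^(31.2−20.0)
= 0.549 × 1.047^11.2 = 0.549 × 1.673 = 0.9183 d⁻¹.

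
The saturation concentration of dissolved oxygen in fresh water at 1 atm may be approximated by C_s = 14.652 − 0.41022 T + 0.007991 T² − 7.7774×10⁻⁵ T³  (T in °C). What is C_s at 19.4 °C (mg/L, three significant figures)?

C_s = 14.652 − 0.41022×19.4 + 0.007991×19.4² − 7.7774×10⁻⁵×19.4³ = 9.133 mg/L.

C_s ≈ 9.13 mg/L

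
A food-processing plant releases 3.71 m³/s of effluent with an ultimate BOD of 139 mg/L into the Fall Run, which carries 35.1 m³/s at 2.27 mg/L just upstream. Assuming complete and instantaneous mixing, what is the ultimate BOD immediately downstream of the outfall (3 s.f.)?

15.3 mg/L

Flow-weighted mixing: C = (Q_r C_r + Q_w C_w)/(Q_r + Q_w)
= (35.1×2.27 + 3.71×139)/(35.1 + 3.71) = 595.4/38.81 = 15.34 mg/L.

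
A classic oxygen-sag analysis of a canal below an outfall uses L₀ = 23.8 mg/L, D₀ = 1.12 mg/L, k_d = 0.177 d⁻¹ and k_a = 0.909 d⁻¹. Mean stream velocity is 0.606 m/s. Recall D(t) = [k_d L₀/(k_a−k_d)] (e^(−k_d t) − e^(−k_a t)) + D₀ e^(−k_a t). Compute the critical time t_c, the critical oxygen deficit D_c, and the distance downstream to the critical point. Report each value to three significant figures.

t_c ≈ 1.94 d; D_c ≈ 3.29 mg/L; x_c ≈ 102 km

With k_a/k_d = 5.136 and 1 − D₀(k_a−k_d)/(k_d L₀) = 0.8054,
t_c = ln(5.136 × 0.8054) / (0.909 − 0.177) = ln(4.136) / 0.7320 = 1.420/0.7320 = 1.940 d.
L(t_c) = L₀ e^(−k_d t_c) = 23.8 × 0.7094 = 16.88 mg/L, and at the critical point k_a D_c = k_d L, so D_c = (0.177/0.909) × 16.88 = 3.288 mg/L.
x_c = v t_c = 0.606 m/s × 1.940 d × 86400 s/d = 101600 m ≈ 102 km.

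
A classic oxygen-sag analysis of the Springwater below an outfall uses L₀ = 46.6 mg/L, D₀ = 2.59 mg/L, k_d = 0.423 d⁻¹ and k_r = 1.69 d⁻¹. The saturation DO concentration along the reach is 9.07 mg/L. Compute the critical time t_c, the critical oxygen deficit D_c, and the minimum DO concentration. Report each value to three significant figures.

t_c ≈ 0.950 d; D_c ≈ 7.81 mg/L; min DO ≈ 1.26 mg/L

With k_r/k_d = 3.995 and 1 − D₀(k_r−k_d)/(k_d L₀) = 0.8335,
t_c = ln(3.995 × 0.8335) / (1.69 − 0.423) = ln(3.330) / 1.267 = 1.203/1.267 = 0.9495 d.
D_c = (k_d/k_r) L₀ e^(−k_d t_c) = (0.423/1.69) × 46.6 × e^(−0.423×0.9495) = 0.2503 × 46.6 × 0.6692 = 7.806 mg/L.
Minimum DO = C_s − D_c = 9.07 − 7.806 = 1.264 mg/L.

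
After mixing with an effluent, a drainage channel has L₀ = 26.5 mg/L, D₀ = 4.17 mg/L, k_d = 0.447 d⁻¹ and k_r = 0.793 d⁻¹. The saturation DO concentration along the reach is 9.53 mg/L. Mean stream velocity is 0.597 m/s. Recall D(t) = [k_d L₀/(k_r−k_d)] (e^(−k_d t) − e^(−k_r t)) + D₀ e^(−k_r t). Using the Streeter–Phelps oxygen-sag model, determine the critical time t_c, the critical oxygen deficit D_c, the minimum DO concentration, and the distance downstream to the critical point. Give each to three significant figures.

t_c ≈ 1.28 d; D_c ≈ 8.42 mg/L; min DO ≈ 1.11 mg/L; x_c ≈ 66.1 km

At the critical point dD/dt = 0, so k_d L₀ e^(−k_d t) = k_r D. Substituting D(t) from the Streeter–Phelps equation and solving for t gives
t_c = ln[(k_r/k_d)(1 − D₀(k_r−k_d)/(k_d L₀))] / (k_r−k_d).
Here k_r−k_d = 0.3460 d⁻¹ and 1 − D₀(k_r−k_d)/(k_d L₀) = 1 − 4.17×0.3460/(0.447×26.5) = 0.8782, so
t_c = ln(1.774 × 0.8782) / 0.3460 = 0.4434 / 0.3460 = 1.281 d.
L(t_c) = L₀ e^(−k_d t_c) = 26.5 × 0.5639 = 14.94 mg/L, and at the critical point k_r D_c = k_d L, so D_c = (0.447/0.793) × 14.94 = 8.424 mg/L.
Minimum DO = C_s − D_c = 9.53 − 8.424 = 1.106 mg/L.
x_c = v t_c = 0.597 m/s × 1.281 d × 86400 s/d = 66100 m ≈ 66.1 km.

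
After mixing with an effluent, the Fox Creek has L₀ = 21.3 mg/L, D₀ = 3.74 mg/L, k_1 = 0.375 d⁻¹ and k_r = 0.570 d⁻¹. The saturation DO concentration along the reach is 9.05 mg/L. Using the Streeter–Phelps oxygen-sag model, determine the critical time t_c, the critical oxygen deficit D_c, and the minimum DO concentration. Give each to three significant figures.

At the critical point dD/dt = 0, so k_1 L₀ e^(−k_1 t) = k_r D. Substituting D(t) from the Streeter–Phelps equation and solving for t gives
t_c = ln[(k_r/k_1)(1 − D₀(k_r−k_1)/(k_1 L₀))] / (k_r−k_1).
Here k_r−k_1 = 0.1950 d⁻¹ and 1 − D₀(k_r−k_1)/(k_1 L₀) = 1 − 3.74×0.1950/(0.375×21.3) = 0.9087, so
t_c = ln(1.520 × 0.9087) / 0.1950 = 0.3230 / 0.1950 = 1.656 d.
D_c = (k_1/k_r) L₀ e^(−k_1 t_c) = (0.375/0.570) × 21.3 × e^(−0.375×1.656) = 0.6579 × 21.3 × 0.5374 = 7.530 mg/L.
Minimum DO = C_s − D_c = 9.05 − 7.530 = 1.520 mg/L.

t_c ≈ 1.66 d; D_c ≈ 7.53 mg/L; min DO ≈ 1.52 mg/L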